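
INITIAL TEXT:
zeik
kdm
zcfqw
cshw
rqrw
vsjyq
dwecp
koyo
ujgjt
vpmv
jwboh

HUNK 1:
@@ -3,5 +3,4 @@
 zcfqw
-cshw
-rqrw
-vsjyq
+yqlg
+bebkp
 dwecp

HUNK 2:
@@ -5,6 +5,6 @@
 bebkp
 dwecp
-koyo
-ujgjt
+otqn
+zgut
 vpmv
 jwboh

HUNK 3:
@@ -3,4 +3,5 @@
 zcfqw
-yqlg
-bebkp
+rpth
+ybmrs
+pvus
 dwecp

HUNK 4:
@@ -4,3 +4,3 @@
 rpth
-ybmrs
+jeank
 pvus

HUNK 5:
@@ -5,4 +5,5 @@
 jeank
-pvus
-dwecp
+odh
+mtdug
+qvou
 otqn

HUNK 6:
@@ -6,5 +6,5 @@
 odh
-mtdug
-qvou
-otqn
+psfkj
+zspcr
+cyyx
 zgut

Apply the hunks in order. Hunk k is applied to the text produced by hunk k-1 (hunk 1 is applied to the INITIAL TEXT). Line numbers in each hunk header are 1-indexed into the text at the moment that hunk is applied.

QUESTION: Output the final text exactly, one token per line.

Hunk 1: at line 3 remove [cshw,rqrw,vsjyq] add [yqlg,bebkp] -> 10 lines: zeik kdm zcfqw yqlg bebkp dwecp koyo ujgjt vpmv jwboh
Hunk 2: at line 5 remove [koyo,ujgjt] add [otqn,zgut] -> 10 lines: zeik kdm zcfqw yqlg bebkp dwecp otqn zgut vpmv jwboh
Hunk 3: at line 3 remove [yqlg,bebkp] add [rpth,ybmrs,pvus] -> 11 lines: zeik kdm zcfqw rpth ybmrs pvus dwecp otqn zgut vpmv jwboh
Hunk 4: at line 4 remove [ybmrs] add [jeank] -> 11 lines: zeik kdm zcfqw rpth jeank pvus dwecp otqn zgut vpmv jwboh
Hunk 5: at line 5 remove [pvus,dwecp] add [odh,mtdug,qvou] -> 12 lines: zeik kdm zcfqw rpth jeank odh mtdug qvou otqn zgut vpmv jwboh
Hunk 6: at line 6 remove [mtdug,qvou,otqn] add [psfkj,zspcr,cyyx] -> 12 lines: zeik kdm zcfqw rpth jeank odh psfkj zspcr cyyx zgut vpmv jwboh

Answer: zeik
kdm
zcfqw
rpth
jeank
odh
psfkj
zspcr
cyyx
zgut
vpmv
jwboh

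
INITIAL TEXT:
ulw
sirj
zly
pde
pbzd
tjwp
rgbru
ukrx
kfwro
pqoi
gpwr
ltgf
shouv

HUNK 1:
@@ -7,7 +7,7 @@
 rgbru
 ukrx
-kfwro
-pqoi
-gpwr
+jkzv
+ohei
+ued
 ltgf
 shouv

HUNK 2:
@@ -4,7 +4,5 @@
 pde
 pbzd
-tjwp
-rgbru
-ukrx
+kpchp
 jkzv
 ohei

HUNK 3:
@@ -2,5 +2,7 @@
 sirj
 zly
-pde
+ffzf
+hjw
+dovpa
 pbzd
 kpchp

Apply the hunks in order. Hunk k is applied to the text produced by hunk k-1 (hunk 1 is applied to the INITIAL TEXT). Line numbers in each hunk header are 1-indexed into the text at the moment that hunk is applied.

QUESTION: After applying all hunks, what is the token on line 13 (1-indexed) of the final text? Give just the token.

Hunk 1: at line 7 remove [kfwro,pqoi,gpwr] add [jkzv,ohei,ued] -> 13 lines: ulw sirj zly pde pbzd tjwp rgbru ukrx jkzv ohei ued ltgf shouv
Hunk 2: at line 4 remove [tjwp,rgbru,ukrx] add [kpchp] -> 11 lines: ulw sirj zly pde pbzd kpchp jkzv ohei ued ltgf shouv
Hunk 3: at line 2 remove [pde] add [ffzf,hjw,dovpa] -> 13 lines: ulw sirj zly ffzf hjw dovpa pbzd kpchp jkzv ohei ued ltgf shouv
Final line 13: shouv

Answer: shouv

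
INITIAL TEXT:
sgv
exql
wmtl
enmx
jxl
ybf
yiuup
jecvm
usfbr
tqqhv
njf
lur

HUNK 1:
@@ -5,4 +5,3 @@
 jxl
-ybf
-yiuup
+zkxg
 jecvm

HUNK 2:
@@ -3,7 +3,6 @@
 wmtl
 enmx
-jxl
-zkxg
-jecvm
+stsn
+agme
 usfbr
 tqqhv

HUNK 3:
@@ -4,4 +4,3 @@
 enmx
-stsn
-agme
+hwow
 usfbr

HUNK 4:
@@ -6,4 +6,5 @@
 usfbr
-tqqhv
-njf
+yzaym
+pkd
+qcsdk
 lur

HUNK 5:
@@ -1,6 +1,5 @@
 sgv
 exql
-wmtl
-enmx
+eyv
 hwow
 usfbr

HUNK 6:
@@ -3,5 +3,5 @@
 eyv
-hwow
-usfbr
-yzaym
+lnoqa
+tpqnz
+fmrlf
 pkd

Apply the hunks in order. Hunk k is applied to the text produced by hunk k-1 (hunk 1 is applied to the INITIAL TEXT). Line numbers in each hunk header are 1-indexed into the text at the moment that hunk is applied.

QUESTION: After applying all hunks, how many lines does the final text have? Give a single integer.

Answer: 9

Derivation:
Hunk 1: at line 5 remove [ybf,yiuup] add [zkxg] -> 11 lines: sgv exql wmtl enmx jxl zkxg jecvm usfbr tqqhv njf lur
Hunk 2: at line 3 remove [jxl,zkxg,jecvm] add [stsn,agme] -> 10 lines: sgv exql wmtl enmx stsn agme usfbr tqqhv njf lur
Hunk 3: at line 4 remove [stsn,agme] add [hwow] -> 9 lines: sgv exql wmtl enmx hwow usfbr tqqhv njf lur
Hunk 4: at line 6 remove [tqqhv,njf] add [yzaym,pkd,qcsdk] -> 10 lines: sgv exql wmtl enmx hwow usfbr yzaym pkd qcsdk lur
Hunk 5: at line 1 remove [wmtl,enmx] add [eyv] -> 9 lines: sgv exql eyv hwow usfbr yzaym pkd qcsdk lur
Hunk 6: at line 3 remove [hwow,usfbr,yzaym] add [lnoqa,tpqnz,fmrlf] -> 9 lines: sgv exql eyv lnoqa tpqnz fmrlf pkd qcsdk lur
Final line count: 9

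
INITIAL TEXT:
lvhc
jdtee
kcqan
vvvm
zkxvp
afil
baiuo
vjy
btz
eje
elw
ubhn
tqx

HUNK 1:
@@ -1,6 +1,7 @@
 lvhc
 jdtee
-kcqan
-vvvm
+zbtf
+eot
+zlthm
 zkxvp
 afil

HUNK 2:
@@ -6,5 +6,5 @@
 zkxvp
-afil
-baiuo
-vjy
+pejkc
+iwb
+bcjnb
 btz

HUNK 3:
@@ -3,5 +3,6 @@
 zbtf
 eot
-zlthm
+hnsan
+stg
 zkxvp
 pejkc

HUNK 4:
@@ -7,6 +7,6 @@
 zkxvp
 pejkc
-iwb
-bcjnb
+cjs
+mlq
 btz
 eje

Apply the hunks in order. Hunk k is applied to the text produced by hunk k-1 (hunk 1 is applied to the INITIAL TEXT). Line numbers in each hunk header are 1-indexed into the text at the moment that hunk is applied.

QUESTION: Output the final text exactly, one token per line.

Answer: lvhc
jdtee
zbtf
eot
hnsan
stg
zkxvp
pejkc
cjs
mlq
btz
eje
elw
ubhn
tqx

Derivation:
Hunk 1: at line 1 remove [kcqan,vvvm] add [zbtf,eot,zlthm] -> 14 lines: lvhc jdtee zbtf eot zlthm zkxvp afil baiuo vjy btz eje elw ubhn tqx
Hunk 2: at line 6 remove [afil,baiuo,vjy] add [pejkc,iwb,bcjnb] -> 14 lines: lvhc jdtee zbtf eot zlthm zkxvp pejkc iwb bcjnb btz eje elw ubhn tqx
Hunk 3: at line 3 remove [zlthm] add [hnsan,stg] -> 15 lines: lvhc jdtee zbtf eot hnsan stg zkxvp pejkc iwb bcjnb btz eje elw ubhn tqx
Hunk 4: at line 7 remove [iwb,bcjnb] add [cjs,mlq] -> 15 lines: lvhc jdtee zbtf eot hnsan stg zkxvp pejkc cjs mlq btz eje elw ubhn tqx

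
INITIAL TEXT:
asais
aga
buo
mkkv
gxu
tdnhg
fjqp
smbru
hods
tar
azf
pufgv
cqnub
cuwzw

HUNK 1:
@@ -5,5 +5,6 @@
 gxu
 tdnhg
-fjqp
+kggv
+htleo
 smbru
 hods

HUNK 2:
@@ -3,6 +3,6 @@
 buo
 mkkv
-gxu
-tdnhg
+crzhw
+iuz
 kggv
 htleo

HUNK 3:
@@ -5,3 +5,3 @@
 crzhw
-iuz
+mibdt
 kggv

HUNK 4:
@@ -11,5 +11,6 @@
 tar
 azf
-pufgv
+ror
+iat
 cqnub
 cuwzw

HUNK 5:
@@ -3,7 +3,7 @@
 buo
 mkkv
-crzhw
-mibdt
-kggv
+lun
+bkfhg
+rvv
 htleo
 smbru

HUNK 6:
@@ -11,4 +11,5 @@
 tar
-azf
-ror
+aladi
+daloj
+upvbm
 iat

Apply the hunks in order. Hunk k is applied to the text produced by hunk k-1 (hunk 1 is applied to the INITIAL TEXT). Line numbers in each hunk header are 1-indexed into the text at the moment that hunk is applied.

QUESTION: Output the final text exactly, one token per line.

Hunk 1: at line 5 remove [fjqp] add [kggv,htleo] -> 15 lines: asais aga buo mkkv gxu tdnhg kggv htleo smbru hods tar azf pufgv cqnub cuwzw
Hunk 2: at line 3 remove [gxu,tdnhg] add [crzhw,iuz] -> 15 lines: asais aga buo mkkv crzhw iuz kggv htleo smbru hods tar azf pufgv cqnub cuwzw
Hunk 3: at line 5 remove [iuz] add [mibdt] -> 15 lines: asais aga buo mkkv crzhw mibdt kggv htleo smbru hods tar azf pufgv cqnub cuwzw
Hunk 4: at line 11 remove [pufgv] add [ror,iat] -> 16 lines: asais aga buo mkkv crzhw mibdt kggv htleo smbru hods tar azf ror iat cqnub cuwzw
Hunk 5: at line 3 remove [crzhw,mibdt,kggv] add [lun,bkfhg,rvv] -> 16 lines: asais aga buo mkkv lun bkfhg rvv htleo smbru hods tar azf ror iat cqnub cuwzw
Hunk 6: at line 11 remove [azf,ror] add [aladi,daloj,upvbm] -> 17 lines: asais aga buo mkkv lun bkfhg rvv htleo smbru hods tar aladi daloj upvbm iat cqnub cuwzw

Answer: asais
aga
buo
mkkv
lun
bkfhg
rvv
htleo
smbru
hods
tar
aladi
daloj
upvbm
iat
cqnub
cuwzw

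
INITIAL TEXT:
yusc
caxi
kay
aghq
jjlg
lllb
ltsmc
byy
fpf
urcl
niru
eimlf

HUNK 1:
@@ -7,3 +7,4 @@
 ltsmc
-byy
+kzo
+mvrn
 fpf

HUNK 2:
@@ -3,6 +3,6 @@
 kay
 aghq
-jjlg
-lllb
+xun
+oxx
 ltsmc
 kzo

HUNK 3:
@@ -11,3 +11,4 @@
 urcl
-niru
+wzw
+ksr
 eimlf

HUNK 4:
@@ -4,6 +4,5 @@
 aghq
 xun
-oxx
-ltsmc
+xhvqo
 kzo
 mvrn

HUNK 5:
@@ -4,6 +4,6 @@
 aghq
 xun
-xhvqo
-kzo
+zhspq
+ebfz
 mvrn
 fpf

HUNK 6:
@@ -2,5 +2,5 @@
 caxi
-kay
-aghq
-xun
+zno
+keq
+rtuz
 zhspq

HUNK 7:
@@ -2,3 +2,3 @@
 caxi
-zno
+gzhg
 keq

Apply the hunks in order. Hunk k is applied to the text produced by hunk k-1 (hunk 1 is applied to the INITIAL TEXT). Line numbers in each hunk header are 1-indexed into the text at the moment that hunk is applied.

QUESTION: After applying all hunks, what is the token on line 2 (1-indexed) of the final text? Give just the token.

Hunk 1: at line 7 remove [byy] add [kzo,mvrn] -> 13 lines: yusc caxi kay aghq jjlg lllb ltsmc kzo mvrn fpf urcl niru eimlf
Hunk 2: at line 3 remove [jjlg,lllb] add [xun,oxx] -> 13 lines: yusc caxi kay aghq xun oxx ltsmc kzo mvrn fpf urcl niru eimlf
Hunk 3: at line 11 remove [niru] add [wzw,ksr] -> 14 lines: yusc caxi kay aghq xun oxx ltsmc kzo mvrn fpf urcl wzw ksr eimlf
Hunk 4: at line 4 remove [oxx,ltsmc] add [xhvqo] -> 13 lines: yusc caxi kay aghq xun xhvqo kzo mvrn fpf urcl wzw ksr eimlf
Hunk 5: at line 4 remove [xhvqo,kzo] add [zhspq,ebfz] -> 13 lines: yusc caxi kay aghq xun zhspq ebfz mvrn fpf urcl wzw ksr eimlf
Hunk 6: at line 2 remove [kay,aghq,xun] add [zno,keq,rtuz] -> 13 lines: yusc caxi zno keq rtuz zhspq ebfz mvrn fpf urcl wzw ksr eimlf
Hunk 7: at line 2 remove [zno] add [gzhg] -> 13 lines: yusc caxi gzhg keq rtuz zhspq ebfz mvrn fpf urcl wzw ksr eimlf
Final line 2: caxi

Answer: caxi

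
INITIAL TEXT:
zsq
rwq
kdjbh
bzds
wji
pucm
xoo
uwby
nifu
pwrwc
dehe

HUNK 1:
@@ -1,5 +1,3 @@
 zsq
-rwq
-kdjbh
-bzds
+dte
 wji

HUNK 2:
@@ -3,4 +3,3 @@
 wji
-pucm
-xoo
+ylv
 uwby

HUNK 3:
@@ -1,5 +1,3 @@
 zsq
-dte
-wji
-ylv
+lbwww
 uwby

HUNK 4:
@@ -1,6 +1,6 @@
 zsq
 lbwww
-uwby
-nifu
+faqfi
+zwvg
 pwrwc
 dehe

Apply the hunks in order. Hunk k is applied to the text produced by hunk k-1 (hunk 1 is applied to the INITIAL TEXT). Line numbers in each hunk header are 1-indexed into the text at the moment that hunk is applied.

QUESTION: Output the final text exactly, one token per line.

Hunk 1: at line 1 remove [rwq,kdjbh,bzds] add [dte] -> 9 lines: zsq dte wji pucm xoo uwby nifu pwrwc dehe
Hunk 2: at line 3 remove [pucm,xoo] add [ylv] -> 8 lines: zsq dte wji ylv uwby nifu pwrwc dehe
Hunk 3: at line 1 remove [dte,wji,ylv] add [lbwww] -> 6 lines: zsq lbwww uwby nifu pwrwc dehe
Hunk 4: at line 1 remove [uwby,nifu] add [faqfi,zwvg] -> 6 lines: zsq lbwww faqfi zwvg pwrwc dehe

Answer: zsq
lbwww
faqfi
zwvg
pwrwc
dehe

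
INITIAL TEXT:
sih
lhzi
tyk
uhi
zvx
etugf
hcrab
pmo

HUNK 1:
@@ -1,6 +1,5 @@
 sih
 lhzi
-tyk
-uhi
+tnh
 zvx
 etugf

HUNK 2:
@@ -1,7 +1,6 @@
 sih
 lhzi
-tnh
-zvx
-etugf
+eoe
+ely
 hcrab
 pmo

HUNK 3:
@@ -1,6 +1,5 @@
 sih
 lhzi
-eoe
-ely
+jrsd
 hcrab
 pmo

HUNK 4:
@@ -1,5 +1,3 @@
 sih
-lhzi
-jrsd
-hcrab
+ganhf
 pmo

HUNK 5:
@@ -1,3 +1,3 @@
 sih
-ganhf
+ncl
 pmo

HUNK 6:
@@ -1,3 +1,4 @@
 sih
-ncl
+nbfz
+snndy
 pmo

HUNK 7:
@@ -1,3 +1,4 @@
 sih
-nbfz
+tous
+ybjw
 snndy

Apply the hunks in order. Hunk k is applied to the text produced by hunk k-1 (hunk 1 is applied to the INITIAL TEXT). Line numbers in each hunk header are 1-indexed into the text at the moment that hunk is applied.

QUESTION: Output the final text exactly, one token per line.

Answer: sih
tous
ybjw
snndy
pmo

Derivation:
Hunk 1: at line 1 remove [tyk,uhi] add [tnh] -> 7 lines: sih lhzi tnh zvx etugf hcrab pmo
Hunk 2: at line 1 remove [tnh,zvx,etugf] add [eoe,ely] -> 6 lines: sih lhzi eoe ely hcrab pmo
Hunk 3: at line 1 remove [eoe,ely] add [jrsd] -> 5 lines: sih lhzi jrsd hcrab pmo
Hunk 4: at line 1 remove [lhzi,jrsd,hcrab] add [ganhf] -> 3 lines: sih ganhf pmo
Hunk 5: at line 1 remove [ganhf] add [ncl] -> 3 lines: sih ncl pmo
Hunk 6: at line 1 remove [ncl] add [nbfz,snndy] -> 4 lines: sih nbfz snndy pmo
Hunk 7: at line 1 remove [nbfz] add [tous,ybjw] -> 5 lines: sih tous ybjw snndy pmo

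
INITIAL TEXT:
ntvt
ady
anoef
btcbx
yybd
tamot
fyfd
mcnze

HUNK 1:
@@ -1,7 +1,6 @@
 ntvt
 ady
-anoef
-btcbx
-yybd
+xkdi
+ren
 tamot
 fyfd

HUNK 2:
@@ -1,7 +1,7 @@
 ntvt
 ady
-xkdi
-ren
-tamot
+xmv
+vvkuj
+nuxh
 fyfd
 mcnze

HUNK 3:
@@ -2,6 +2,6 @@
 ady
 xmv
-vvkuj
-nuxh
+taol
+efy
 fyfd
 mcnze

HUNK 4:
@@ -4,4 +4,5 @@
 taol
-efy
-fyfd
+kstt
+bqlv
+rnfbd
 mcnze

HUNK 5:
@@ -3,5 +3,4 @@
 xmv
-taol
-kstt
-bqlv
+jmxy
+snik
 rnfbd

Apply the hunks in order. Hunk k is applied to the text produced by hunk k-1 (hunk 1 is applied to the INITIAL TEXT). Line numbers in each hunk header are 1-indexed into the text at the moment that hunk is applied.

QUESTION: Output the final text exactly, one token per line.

Hunk 1: at line 1 remove [anoef,btcbx,yybd] add [xkdi,ren] -> 7 lines: ntvt ady xkdi ren tamot fyfd mcnze
Hunk 2: at line 1 remove [xkdi,ren,tamot] add [xmv,vvkuj,nuxh] -> 7 lines: ntvt ady xmv vvkuj nuxh fyfd mcnze
Hunk 3: at line 2 remove [vvkuj,nuxh] add [taol,efy] -> 7 lines: ntvt ady xmv taol efy fyfd mcnze
Hunk 4: at line 4 remove [efy,fyfd] add [kstt,bqlv,rnfbd] -> 8 lines: ntvt ady xmv taol kstt bqlv rnfbd mcnze
Hunk 5: at line 3 remove [taol,kstt,bqlv] add [jmxy,snik] -> 7 lines: ntvt ady xmv jmxy snik rnfbd mcnze

Answer: ntvt
ady
xmv
jmxy
snik
rnfbd
mcnze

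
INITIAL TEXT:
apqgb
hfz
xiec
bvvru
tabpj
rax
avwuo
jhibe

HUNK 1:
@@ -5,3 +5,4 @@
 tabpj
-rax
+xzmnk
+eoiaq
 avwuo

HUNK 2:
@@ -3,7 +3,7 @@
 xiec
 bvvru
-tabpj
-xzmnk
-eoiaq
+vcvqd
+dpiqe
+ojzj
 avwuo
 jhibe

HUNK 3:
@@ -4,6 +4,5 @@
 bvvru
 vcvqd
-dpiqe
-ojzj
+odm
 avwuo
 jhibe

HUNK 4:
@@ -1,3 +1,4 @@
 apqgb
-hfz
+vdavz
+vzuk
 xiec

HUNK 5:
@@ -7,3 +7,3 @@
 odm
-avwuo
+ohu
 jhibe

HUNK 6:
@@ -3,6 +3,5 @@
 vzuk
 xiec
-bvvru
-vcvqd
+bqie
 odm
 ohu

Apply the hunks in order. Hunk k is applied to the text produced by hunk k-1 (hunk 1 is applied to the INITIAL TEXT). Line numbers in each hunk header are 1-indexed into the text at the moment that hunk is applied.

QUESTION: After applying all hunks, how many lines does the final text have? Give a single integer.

Hunk 1: at line 5 remove [rax] add [xzmnk,eoiaq] -> 9 lines: apqgb hfz xiec bvvru tabpj xzmnk eoiaq avwuo jhibe
Hunk 2: at line 3 remove [tabpj,xzmnk,eoiaq] add [vcvqd,dpiqe,ojzj] -> 9 lines: apqgb hfz xiec bvvru vcvqd dpiqe ojzj avwuo jhibe
Hunk 3: at line 4 remove [dpiqe,ojzj] add [odm] -> 8 lines: apqgb hfz xiec bvvru vcvqd odm avwuo jhibe
Hunk 4: at line 1 remove [hfz] add [vdavz,vzuk] -> 9 lines: apqgb vdavz vzuk xiec bvvru vcvqd odm avwuo jhibe
Hunk 5: at line 7 remove [avwuo] add [ohu] -> 9 lines: apqgb vdavz vzuk xiec bvvru vcvqd odm ohu jhibe
Hunk 6: at line 3 remove [bvvru,vcvqd] add [bqie] -> 8 lines: apqgb vdavz vzuk xiec bqie odm ohu jhibe
Final line count: 8

Answer: 8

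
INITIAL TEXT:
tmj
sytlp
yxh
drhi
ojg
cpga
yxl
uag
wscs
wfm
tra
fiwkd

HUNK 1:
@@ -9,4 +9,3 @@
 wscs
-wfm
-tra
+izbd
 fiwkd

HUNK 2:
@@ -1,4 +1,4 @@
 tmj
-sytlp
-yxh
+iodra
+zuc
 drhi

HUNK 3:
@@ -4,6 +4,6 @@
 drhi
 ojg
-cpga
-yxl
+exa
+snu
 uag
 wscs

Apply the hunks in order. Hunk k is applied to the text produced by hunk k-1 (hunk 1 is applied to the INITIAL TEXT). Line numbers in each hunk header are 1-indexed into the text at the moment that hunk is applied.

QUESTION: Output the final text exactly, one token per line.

Answer: tmj
iodra
zuc
drhi
ojg
exa
snu
uag
wscs
izbd
fiwkd

Derivation:
Hunk 1: at line 9 remove [wfm,tra] add [izbd] -> 11 lines: tmj sytlp yxh drhi ojg cpga yxl uag wscs izbd fiwkd
Hunk 2: at line 1 remove [sytlp,yxh] add [iodra,zuc] -> 11 lines: tmj iodra zuc drhi ojg cpga yxl uag wscs izbd fiwkd
Hunk 3: at line 4 remove [cpga,yxl] add [exa,snu] -> 11 lines: tmj iodra zuc drhi ojg exa snu uag wscs izbd fiwkd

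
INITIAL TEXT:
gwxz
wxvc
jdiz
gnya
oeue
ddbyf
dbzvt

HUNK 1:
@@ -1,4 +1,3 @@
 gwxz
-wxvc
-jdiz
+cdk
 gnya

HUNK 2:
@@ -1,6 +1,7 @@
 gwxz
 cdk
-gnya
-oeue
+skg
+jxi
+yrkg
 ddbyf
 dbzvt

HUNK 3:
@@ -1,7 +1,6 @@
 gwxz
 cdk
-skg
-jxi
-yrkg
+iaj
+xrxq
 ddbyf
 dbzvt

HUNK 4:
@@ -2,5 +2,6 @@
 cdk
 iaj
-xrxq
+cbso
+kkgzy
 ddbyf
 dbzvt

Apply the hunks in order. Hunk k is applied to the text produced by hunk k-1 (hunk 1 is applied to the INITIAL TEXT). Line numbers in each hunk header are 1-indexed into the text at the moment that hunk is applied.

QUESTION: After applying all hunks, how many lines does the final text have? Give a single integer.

Answer: 7

Derivation:
Hunk 1: at line 1 remove [wxvc,jdiz] add [cdk] -> 6 lines: gwxz cdk gnya oeue ddbyf dbzvt
Hunk 2: at line 1 remove [gnya,oeue] add [skg,jxi,yrkg] -> 7 lines: gwxz cdk skg jxi yrkg ddbyf dbzvt
Hunk 3: at line 1 remove [skg,jxi,yrkg] add [iaj,xrxq] -> 6 lines: gwxz cdk iaj xrxq ddbyf dbzvt
Hunk 4: at line 2 remove [xrxq] add [cbso,kkgzy] -> 7 lines: gwxz cdk iaj cbso kkgzy ddbyf dbzvt
Final line count: 7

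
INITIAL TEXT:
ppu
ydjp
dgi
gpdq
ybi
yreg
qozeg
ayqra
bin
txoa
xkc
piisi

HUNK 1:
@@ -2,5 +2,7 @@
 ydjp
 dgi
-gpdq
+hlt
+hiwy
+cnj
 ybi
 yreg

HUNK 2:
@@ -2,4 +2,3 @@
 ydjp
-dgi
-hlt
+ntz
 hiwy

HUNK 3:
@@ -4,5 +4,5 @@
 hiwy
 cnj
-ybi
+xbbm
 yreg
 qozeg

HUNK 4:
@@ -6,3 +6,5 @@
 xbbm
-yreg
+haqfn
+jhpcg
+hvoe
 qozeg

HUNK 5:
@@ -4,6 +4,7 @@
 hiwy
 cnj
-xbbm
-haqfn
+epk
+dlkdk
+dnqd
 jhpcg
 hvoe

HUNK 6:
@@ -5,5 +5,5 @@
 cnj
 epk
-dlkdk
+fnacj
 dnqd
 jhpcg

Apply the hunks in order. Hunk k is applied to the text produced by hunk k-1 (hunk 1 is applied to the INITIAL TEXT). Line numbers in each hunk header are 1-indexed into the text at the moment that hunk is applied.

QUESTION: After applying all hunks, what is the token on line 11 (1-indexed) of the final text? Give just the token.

Hunk 1: at line 2 remove [gpdq] add [hlt,hiwy,cnj] -> 14 lines: ppu ydjp dgi hlt hiwy cnj ybi yreg qozeg ayqra bin txoa xkc piisi
Hunk 2: at line 2 remove [dgi,hlt] add [ntz] -> 13 lines: ppu ydjp ntz hiwy cnj ybi yreg qozeg ayqra bin txoa xkc piisi
Hunk 3: at line 4 remove [ybi] add [xbbm] -> 13 lines: ppu ydjp ntz hiwy cnj xbbm yreg qozeg ayqra bin txoa xkc piisi
Hunk 4: at line 6 remove [yreg] add [haqfn,jhpcg,hvoe] -> 15 lines: ppu ydjp ntz hiwy cnj xbbm haqfn jhpcg hvoe qozeg ayqra bin txoa xkc piisi
Hunk 5: at line 4 remove [xbbm,haqfn] add [epk,dlkdk,dnqd] -> 16 lines: ppu ydjp ntz hiwy cnj epk dlkdk dnqd jhpcg hvoe qozeg ayqra bin txoa xkc piisi
Hunk 6: at line 5 remove [dlkdk] add [fnacj] -> 16 lines: ppu ydjp ntz hiwy cnj epk fnacj dnqd jhpcg hvoe qozeg ayqra bin txoa xkc piisi
Final line 11: qozeg

Answer: qozeg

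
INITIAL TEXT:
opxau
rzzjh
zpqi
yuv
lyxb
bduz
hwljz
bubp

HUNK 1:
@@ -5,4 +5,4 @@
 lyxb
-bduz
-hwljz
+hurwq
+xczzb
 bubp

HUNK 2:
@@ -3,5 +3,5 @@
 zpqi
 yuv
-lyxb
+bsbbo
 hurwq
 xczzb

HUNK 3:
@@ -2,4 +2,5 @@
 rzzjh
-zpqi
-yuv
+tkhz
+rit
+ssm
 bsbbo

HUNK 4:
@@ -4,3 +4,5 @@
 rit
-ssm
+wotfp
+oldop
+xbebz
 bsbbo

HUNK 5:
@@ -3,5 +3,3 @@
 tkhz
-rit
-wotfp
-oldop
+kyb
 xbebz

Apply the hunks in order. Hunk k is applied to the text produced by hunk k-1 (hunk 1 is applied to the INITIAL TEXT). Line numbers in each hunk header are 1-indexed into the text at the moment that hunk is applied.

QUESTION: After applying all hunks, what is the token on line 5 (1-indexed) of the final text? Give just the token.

Answer: xbebz

Derivation:
Hunk 1: at line 5 remove [bduz,hwljz] add [hurwq,xczzb] -> 8 lines: opxau rzzjh zpqi yuv lyxb hurwq xczzb bubp
Hunk 2: at line 3 remove [lyxb] add [bsbbo] -> 8 lines: opxau rzzjh zpqi yuv bsbbo hurwq xczzb bubp
Hunk 3: at line 2 remove [zpqi,yuv] add [tkhz,rit,ssm] -> 9 lines: opxau rzzjh tkhz rit ssm bsbbo hurwq xczzb bubp
Hunk 4: at line 4 remove [ssm] add [wotfp,oldop,xbebz] -> 11 lines: opxau rzzjh tkhz rit wotfp oldop xbebz bsbbo hurwq xczzb bubp
Hunk 5: at line 3 remove [rit,wotfp,oldop] add [kyb] -> 9 lines: opxau rzzjh tkhz kyb xbebz bsbbo hurwq xczzb bubp
Final line 5: xbebz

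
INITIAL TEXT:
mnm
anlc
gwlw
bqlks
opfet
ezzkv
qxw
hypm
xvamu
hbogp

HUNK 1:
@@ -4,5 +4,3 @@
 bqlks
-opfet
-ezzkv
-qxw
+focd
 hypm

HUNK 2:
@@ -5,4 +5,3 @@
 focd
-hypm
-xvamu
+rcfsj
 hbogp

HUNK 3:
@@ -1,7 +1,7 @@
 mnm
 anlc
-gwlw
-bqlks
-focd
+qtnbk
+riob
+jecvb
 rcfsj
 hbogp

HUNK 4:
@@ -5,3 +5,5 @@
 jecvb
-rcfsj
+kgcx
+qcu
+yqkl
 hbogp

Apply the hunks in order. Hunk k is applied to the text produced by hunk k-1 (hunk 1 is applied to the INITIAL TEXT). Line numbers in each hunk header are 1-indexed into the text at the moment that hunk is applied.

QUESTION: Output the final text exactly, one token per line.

Hunk 1: at line 4 remove [opfet,ezzkv,qxw] add [focd] -> 8 lines: mnm anlc gwlw bqlks focd hypm xvamu hbogp
Hunk 2: at line 5 remove [hypm,xvamu] add [rcfsj] -> 7 lines: mnm anlc gwlw bqlks focd rcfsj hbogp
Hunk 3: at line 1 remove [gwlw,bqlks,focd] add [qtnbk,riob,jecvb] -> 7 lines: mnm anlc qtnbk riob jecvb rcfsj hbogp
Hunk 4: at line 5 remove [rcfsj] add [kgcx,qcu,yqkl] -> 9 lines: mnm anlc qtnbk riob jecvb kgcx qcu yqkl hbogp

Answer: mnm
anlc
qtnbk
riob
jecvb
kgcx
qcu
yqkl
hbogp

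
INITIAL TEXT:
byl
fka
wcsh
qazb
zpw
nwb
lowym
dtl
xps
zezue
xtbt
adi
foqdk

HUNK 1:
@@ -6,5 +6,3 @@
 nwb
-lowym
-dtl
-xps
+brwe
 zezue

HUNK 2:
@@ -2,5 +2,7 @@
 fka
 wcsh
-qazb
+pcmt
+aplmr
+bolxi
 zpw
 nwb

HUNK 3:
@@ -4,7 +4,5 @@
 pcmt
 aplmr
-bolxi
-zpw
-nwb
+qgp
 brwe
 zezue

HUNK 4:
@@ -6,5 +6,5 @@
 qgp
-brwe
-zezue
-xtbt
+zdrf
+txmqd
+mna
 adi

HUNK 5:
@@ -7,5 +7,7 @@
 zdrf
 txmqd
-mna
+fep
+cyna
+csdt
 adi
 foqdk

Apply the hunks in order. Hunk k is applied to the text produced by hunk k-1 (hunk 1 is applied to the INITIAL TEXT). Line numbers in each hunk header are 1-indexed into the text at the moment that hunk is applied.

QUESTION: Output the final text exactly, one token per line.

Hunk 1: at line 6 remove [lowym,dtl,xps] add [brwe] -> 11 lines: byl fka wcsh qazb zpw nwb brwe zezue xtbt adi foqdk
Hunk 2: at line 2 remove [qazb] add [pcmt,aplmr,bolxi] -> 13 lines: byl fka wcsh pcmt aplmr bolxi zpw nwb brwe zezue xtbt adi foqdk
Hunk 3: at line 4 remove [bolxi,zpw,nwb] add [qgp] -> 11 lines: byl fka wcsh pcmt aplmr qgp brwe zezue xtbt adi foqdk
Hunk 4: at line 6 remove [brwe,zezue,xtbt] add [zdrf,txmqd,mna] -> 11 lines: byl fka wcsh pcmt aplmr qgp zdrf txmqd mna adi foqdk
Hunk 5: at line 7 remove [mna] add [fep,cyna,csdt] -> 13 lines: byl fka wcsh pcmt aplmr qgp zdrf txmqd fep cyna csdt adi foqdk

Answer: byl
fka
wcsh
pcmt
aplmr
qgp
zdrf
txmqd
fep
cyna
csdt
adi
foqdk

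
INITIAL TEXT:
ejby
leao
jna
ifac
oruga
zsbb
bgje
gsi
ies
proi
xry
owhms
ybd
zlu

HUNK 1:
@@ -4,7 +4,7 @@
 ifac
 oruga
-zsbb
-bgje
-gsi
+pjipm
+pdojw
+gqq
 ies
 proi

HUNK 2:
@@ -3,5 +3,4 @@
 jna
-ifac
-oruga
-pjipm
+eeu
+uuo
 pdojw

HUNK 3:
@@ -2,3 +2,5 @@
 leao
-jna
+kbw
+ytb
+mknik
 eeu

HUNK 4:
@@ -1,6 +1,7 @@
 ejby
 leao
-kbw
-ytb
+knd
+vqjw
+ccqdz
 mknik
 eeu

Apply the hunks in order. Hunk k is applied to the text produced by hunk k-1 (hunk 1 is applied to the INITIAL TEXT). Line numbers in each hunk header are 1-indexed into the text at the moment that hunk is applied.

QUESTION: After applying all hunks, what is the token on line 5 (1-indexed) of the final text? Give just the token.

Answer: ccqdz

Derivation:
Hunk 1: at line 4 remove [zsbb,bgje,gsi] add [pjipm,pdojw,gqq] -> 14 lines: ejby leao jna ifac oruga pjipm pdojw gqq ies proi xry owhms ybd zlu
Hunk 2: at line 3 remove [ifac,oruga,pjipm] add [eeu,uuo] -> 13 lines: ejby leao jna eeu uuo pdojw gqq ies proi xry owhms ybd zlu
Hunk 3: at line 2 remove [jna] add [kbw,ytb,mknik] -> 15 lines: ejby leao kbw ytb mknik eeu uuo pdojw gqq ies proi xry owhms ybd zlu
Hunk 4: at line 1 remove [kbw,ytb] add [knd,vqjw,ccqdz] -> 16 lines: ejby leao knd vqjw ccqdz mknik eeu uuo pdojw gqq ies proi xry owhms ybd zlu
Final line 5: ccqdz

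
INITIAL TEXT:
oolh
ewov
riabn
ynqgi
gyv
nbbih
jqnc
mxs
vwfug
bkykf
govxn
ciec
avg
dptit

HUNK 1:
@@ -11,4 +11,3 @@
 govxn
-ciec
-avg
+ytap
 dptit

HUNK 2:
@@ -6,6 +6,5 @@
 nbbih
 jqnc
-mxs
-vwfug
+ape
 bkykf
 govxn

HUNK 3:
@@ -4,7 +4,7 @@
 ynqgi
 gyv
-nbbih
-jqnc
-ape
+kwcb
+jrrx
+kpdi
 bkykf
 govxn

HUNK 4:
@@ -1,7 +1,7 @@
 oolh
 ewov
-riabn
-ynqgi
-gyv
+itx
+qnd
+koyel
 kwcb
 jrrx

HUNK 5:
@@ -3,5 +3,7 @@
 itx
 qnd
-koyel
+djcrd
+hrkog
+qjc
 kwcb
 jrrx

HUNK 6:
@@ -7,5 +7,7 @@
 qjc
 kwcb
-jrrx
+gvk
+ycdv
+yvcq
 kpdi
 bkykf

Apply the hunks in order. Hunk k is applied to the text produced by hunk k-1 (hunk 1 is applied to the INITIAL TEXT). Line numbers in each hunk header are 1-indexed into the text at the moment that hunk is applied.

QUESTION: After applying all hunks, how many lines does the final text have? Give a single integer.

Answer: 16

Derivation:
Hunk 1: at line 11 remove [ciec,avg] add [ytap] -> 13 lines: oolh ewov riabn ynqgi gyv nbbih jqnc mxs vwfug bkykf govxn ytap dptit
Hunk 2: at line 6 remove [mxs,vwfug] add [ape] -> 12 lines: oolh ewov riabn ynqgi gyv nbbih jqnc ape bkykf govxn ytap dptit
Hunk 3: at line 4 remove [nbbih,jqnc,ape] add [kwcb,jrrx,kpdi] -> 12 lines: oolh ewov riabn ynqgi gyv kwcb jrrx kpdi bkykf govxn ytap dptit
Hunk 4: at line 1 remove [riabn,ynqgi,gyv] add [itx,qnd,koyel] -> 12 lines: oolh ewov itx qnd koyel kwcb jrrx kpdi bkykf govxn ytap dptit
Hunk 5: at line 3 remove [koyel] add [djcrd,hrkog,qjc] -> 14 lines: oolh ewov itx qnd djcrd hrkog qjc kwcb jrrx kpdi bkykf govxn ytap dptit
Hunk 6: at line 7 remove [jrrx] add [gvk,ycdv,yvcq] -> 16 lines: oolh ewov itx qnd djcrd hrkog qjc kwcb gvk ycdv yvcq kpdi bkykf govxn ytap dptit
Final line count: 16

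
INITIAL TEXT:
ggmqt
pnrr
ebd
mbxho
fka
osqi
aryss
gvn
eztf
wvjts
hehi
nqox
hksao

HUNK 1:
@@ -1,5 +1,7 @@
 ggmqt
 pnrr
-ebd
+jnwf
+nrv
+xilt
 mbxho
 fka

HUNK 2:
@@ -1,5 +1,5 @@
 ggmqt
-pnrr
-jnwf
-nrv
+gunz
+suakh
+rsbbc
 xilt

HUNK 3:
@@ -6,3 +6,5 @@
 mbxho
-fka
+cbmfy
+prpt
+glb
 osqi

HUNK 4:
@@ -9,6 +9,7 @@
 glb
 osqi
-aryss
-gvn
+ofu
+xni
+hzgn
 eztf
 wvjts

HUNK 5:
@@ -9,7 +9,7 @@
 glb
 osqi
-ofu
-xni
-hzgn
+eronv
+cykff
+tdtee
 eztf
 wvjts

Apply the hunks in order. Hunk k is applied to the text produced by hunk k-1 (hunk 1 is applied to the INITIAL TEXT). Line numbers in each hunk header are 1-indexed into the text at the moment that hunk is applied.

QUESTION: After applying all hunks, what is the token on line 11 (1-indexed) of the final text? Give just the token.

Hunk 1: at line 1 remove [ebd] add [jnwf,nrv,xilt] -> 15 lines: ggmqt pnrr jnwf nrv xilt mbxho fka osqi aryss gvn eztf wvjts hehi nqox hksao
Hunk 2: at line 1 remove [pnrr,jnwf,nrv] add [gunz,suakh,rsbbc] -> 15 lines: ggmqt gunz suakh rsbbc xilt mbxho fka osqi aryss gvn eztf wvjts hehi nqox hksao
Hunk 3: at line 6 remove [fka] add [cbmfy,prpt,glb] -> 17 lines: ggmqt gunz suakh rsbbc xilt mbxho cbmfy prpt glb osqi aryss gvn eztf wvjts hehi nqox hksao
Hunk 4: at line 9 remove [aryss,gvn] add [ofu,xni,hzgn] -> 18 lines: ggmqt gunz suakh rsbbc xilt mbxho cbmfy prpt glb osqi ofu xni hzgn eztf wvjts hehi nqox hksao
Hunk 5: at line 9 remove [ofu,xni,hzgn] add [eronv,cykff,tdtee] -> 18 lines: ggmqt gunz suakh rsbbc xilt mbxho cbmfy prpt glb osqi eronv cykff tdtee eztf wvjts hehi nqox hksao
Final line 11: eronv

Answer: eronv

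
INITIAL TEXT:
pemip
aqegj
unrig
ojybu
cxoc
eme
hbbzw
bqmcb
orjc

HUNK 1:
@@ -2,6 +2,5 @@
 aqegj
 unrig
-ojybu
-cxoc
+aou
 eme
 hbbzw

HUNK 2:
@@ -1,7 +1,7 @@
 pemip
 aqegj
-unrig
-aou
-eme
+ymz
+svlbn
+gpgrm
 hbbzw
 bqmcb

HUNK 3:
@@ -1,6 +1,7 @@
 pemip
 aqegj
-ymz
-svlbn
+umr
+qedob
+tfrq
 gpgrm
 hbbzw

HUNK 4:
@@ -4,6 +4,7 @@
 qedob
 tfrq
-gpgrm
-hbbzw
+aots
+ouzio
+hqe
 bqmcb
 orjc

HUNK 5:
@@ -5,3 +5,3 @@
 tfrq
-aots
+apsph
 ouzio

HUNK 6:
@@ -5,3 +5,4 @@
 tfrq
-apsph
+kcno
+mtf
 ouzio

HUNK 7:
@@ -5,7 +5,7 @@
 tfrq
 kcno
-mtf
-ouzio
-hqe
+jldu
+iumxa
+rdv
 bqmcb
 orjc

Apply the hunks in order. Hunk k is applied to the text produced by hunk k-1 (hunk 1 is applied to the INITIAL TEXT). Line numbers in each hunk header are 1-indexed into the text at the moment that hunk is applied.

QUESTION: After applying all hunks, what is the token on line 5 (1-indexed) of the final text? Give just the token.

Answer: tfrq

Derivation:
Hunk 1: at line 2 remove [ojybu,cxoc] add [aou] -> 8 lines: pemip aqegj unrig aou eme hbbzw bqmcb orjc
Hunk 2: at line 1 remove [unrig,aou,eme] add [ymz,svlbn,gpgrm] -> 8 lines: pemip aqegj ymz svlbn gpgrm hbbzw bqmcb orjc
Hunk 3: at line 1 remove [ymz,svlbn] add [umr,qedob,tfrq] -> 9 lines: pemip aqegj umr qedob tfrq gpgrm hbbzw bqmcb orjc
Hunk 4: at line 4 remove [gpgrm,hbbzw] add [aots,ouzio,hqe] -> 10 lines: pemip aqegj umr qedob tfrq aots ouzio hqe bqmcb orjc
Hunk 5: at line 5 remove [aots] add [apsph] -> 10 lines: pemip aqegj umr qedob tfrq apsph ouzio hqe bqmcb orjc
Hunk 6: at line 5 remove [apsph] add [kcno,mtf] -> 11 lines: pemip aqegj umr qedob tfrq kcno mtf ouzio hqe bqmcb orjc
Hunk 7: at line 5 remove [mtf,ouzio,hqe] add [jldu,iumxa,rdv] -> 11 lines: pemip aqegj umr qedob tfrq kcno jldu iumxa rdv bqmcb orjc
Final line 5: tfrq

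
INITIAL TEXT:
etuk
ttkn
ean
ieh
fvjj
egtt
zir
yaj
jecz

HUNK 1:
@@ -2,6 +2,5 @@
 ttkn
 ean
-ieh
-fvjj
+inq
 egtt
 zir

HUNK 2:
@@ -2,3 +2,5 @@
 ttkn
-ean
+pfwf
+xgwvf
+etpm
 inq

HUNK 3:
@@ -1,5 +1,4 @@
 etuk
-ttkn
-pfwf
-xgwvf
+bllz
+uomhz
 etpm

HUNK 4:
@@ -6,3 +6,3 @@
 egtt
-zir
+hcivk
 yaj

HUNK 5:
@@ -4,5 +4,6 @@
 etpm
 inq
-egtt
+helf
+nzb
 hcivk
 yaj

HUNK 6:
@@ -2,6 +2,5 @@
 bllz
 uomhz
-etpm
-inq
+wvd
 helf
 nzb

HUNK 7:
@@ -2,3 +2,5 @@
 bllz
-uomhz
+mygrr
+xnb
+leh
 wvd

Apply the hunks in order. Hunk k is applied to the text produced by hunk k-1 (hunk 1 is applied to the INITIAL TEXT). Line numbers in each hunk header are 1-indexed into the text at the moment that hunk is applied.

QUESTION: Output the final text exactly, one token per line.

Answer: etuk
bllz
mygrr
xnb
leh
wvd
helf
nzb
hcivk
yaj
jecz

Derivation:
Hunk 1: at line 2 remove [ieh,fvjj] add [inq] -> 8 lines: etuk ttkn ean inq egtt zir yaj jecz
Hunk 2: at line 2 remove [ean] add [pfwf,xgwvf,etpm] -> 10 lines: etuk ttkn pfwf xgwvf etpm inq egtt zir yaj jecz
Hunk 3: at line 1 remove [ttkn,pfwf,xgwvf] add [bllz,uomhz] -> 9 lines: etuk bllz uomhz etpm inq egtt zir yaj jecz
Hunk 4: at line 6 remove [zir] add [hcivk] -> 9 lines: etuk bllz uomhz etpm inq egtt hcivk yaj jecz
Hunk 5: at line 4 remove [egtt] add [helf,nzb] -> 10 lines: etuk bllz uomhz etpm inq helf nzb hcivk yaj jecz
Hunk 6: at line 2 remove [etpm,inq] add [wvd] -> 9 lines: etuk bllz uomhz wvd helf nzb hcivk yaj jecz
Hunk 7: at line 2 remove [uomhz] add [mygrr,xnb,leh] -> 11 lines: etuk bllz mygrr xnb leh wvd helf nzb hcivk yaj jecz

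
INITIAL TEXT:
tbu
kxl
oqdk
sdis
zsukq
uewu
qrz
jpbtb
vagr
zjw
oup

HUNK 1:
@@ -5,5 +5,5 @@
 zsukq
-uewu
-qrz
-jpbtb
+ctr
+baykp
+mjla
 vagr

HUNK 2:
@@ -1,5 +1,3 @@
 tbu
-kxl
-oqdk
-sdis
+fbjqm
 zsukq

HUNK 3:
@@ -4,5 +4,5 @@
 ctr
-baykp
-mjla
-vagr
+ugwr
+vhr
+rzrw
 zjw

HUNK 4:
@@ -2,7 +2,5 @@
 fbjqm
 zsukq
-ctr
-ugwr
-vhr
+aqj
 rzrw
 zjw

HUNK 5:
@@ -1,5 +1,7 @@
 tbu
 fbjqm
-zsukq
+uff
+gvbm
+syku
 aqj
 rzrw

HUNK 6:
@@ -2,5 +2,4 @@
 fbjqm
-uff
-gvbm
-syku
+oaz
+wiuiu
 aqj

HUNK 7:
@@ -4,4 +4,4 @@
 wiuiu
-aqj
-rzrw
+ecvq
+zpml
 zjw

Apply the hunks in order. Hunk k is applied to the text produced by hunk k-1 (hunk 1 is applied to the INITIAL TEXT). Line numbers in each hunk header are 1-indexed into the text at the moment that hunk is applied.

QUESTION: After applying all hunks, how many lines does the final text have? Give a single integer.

Answer: 8

Derivation:
Hunk 1: at line 5 remove [uewu,qrz,jpbtb] add [ctr,baykp,mjla] -> 11 lines: tbu kxl oqdk sdis zsukq ctr baykp mjla vagr zjw oup
Hunk 2: at line 1 remove [kxl,oqdk,sdis] add [fbjqm] -> 9 lines: tbu fbjqm zsukq ctr baykp mjla vagr zjw oup
Hunk 3: at line 4 remove [baykp,mjla,vagr] add [ugwr,vhr,rzrw] -> 9 lines: tbu fbjqm zsukq ctr ugwr vhr rzrw zjw oup
Hunk 4: at line 2 remove [ctr,ugwr,vhr] add [aqj] -> 7 lines: tbu fbjqm zsukq aqj rzrw zjw oup
Hunk 5: at line 1 remove [zsukq] add [uff,gvbm,syku] -> 9 lines: tbu fbjqm uff gvbm syku aqj rzrw zjw oup
Hunk 6: at line 2 remove [uff,gvbm,syku] add [oaz,wiuiu] -> 8 lines: tbu fbjqm oaz wiuiu aqj rzrw zjw oup
Hunk 7: at line 4 remove [aqj,rzrw] add [ecvq,zpml] -> 8 lines: tbu fbjqm oaz wiuiu ecvq zpml zjw oup
Final line count: 8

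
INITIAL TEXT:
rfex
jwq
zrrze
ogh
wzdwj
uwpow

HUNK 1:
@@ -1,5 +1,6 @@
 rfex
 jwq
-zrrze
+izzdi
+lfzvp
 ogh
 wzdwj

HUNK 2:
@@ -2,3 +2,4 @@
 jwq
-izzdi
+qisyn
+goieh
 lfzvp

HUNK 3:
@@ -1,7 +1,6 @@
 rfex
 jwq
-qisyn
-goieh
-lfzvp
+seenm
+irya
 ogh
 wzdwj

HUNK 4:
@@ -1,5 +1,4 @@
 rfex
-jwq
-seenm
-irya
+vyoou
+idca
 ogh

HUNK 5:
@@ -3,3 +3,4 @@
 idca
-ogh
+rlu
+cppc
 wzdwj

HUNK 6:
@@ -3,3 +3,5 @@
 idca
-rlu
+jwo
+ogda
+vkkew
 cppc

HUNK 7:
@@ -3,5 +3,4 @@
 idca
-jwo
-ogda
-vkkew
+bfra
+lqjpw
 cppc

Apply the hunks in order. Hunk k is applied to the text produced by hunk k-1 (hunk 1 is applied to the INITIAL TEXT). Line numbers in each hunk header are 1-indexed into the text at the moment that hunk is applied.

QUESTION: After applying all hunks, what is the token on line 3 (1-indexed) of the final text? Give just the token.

Hunk 1: at line 1 remove [zrrze] add [izzdi,lfzvp] -> 7 lines: rfex jwq izzdi lfzvp ogh wzdwj uwpow
Hunk 2: at line 2 remove [izzdi] add [qisyn,goieh] -> 8 lines: rfex jwq qisyn goieh lfzvp ogh wzdwj uwpow
Hunk 3: at line 1 remove [qisyn,goieh,lfzvp] add [seenm,irya] -> 7 lines: rfex jwq seenm irya ogh wzdwj uwpow
Hunk 4: at line 1 remove [jwq,seenm,irya] add [vyoou,idca] -> 6 lines: rfex vyoou idca ogh wzdwj uwpow
Hunk 5: at line 3 remove [ogh] add [rlu,cppc] -> 7 lines: rfex vyoou idca rlu cppc wzdwj uwpow
Hunk 6: at line 3 remove [rlu] add [jwo,ogda,vkkew] -> 9 lines: rfex vyoou idca jwo ogda vkkew cppc wzdwj uwpow
Hunk 7: at line 3 remove [jwo,ogda,vkkew] add [bfra,lqjpw] -> 8 lines: rfex vyoou idca bfra lqjpw cppc wzdwj uwpow
Final line 3: idca

Answer: idca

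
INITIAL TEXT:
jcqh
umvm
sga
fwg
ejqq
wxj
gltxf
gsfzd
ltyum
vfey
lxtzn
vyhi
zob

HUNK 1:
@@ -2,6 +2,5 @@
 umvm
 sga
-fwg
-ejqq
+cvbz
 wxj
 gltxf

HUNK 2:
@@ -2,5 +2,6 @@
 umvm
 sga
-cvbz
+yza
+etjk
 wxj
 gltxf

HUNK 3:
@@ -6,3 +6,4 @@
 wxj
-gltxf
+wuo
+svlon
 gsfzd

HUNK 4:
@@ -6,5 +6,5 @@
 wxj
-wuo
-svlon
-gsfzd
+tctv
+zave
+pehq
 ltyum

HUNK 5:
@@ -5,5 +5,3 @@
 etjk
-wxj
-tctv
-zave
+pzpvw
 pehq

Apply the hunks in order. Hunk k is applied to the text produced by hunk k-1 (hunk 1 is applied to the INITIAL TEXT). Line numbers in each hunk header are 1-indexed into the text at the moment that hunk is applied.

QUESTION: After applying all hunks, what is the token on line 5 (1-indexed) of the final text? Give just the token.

Hunk 1: at line 2 remove [fwg,ejqq] add [cvbz] -> 12 lines: jcqh umvm sga cvbz wxj gltxf gsfzd ltyum vfey lxtzn vyhi zob
Hunk 2: at line 2 remove [cvbz] add [yza,etjk] -> 13 lines: jcqh umvm sga yza etjk wxj gltxf gsfzd ltyum vfey lxtzn vyhi zob
Hunk 3: at line 6 remove [gltxf] add [wuo,svlon] -> 14 lines: jcqh umvm sga yza etjk wxj wuo svlon gsfzd ltyum vfey lxtzn vyhi zob
Hunk 4: at line 6 remove [wuo,svlon,gsfzd] add [tctv,zave,pehq] -> 14 lines: jcqh umvm sga yza etjk wxj tctv zave pehq ltyum vfey lxtzn vyhi zob
Hunk 5: at line 5 remove [wxj,tctv,zave] add [pzpvw] -> 12 lines: jcqh umvm sga yza etjk pzpvw pehq ltyum vfey lxtzn vyhi zob
Final line 5: etjk

Answer: etjk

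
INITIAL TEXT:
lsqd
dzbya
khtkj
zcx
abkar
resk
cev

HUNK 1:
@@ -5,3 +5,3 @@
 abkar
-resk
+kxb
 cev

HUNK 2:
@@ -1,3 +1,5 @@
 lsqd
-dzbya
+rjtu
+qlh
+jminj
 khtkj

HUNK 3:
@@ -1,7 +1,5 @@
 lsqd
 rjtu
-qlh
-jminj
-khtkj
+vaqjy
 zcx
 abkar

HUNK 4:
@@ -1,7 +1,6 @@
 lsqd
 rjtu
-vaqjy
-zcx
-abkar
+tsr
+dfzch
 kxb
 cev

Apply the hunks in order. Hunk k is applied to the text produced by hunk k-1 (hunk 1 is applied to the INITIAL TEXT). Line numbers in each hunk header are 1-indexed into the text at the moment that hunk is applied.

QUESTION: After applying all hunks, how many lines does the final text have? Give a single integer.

Hunk 1: at line 5 remove [resk] add [kxb] -> 7 lines: lsqd dzbya khtkj zcx abkar kxb cev
Hunk 2: at line 1 remove [dzbya] add [rjtu,qlh,jminj] -> 9 lines: lsqd rjtu qlh jminj khtkj zcx abkar kxb cev
Hunk 3: at line 1 remove [qlh,jminj,khtkj] add [vaqjy] -> 7 lines: lsqd rjtu vaqjy zcx abkar kxb cev
Hunk 4: at line 1 remove [vaqjy,zcx,abkar] add [tsr,dfzch] -> 6 lines: lsqd rjtu tsr dfzch kxb cev
Final line count: 6

Answer: 6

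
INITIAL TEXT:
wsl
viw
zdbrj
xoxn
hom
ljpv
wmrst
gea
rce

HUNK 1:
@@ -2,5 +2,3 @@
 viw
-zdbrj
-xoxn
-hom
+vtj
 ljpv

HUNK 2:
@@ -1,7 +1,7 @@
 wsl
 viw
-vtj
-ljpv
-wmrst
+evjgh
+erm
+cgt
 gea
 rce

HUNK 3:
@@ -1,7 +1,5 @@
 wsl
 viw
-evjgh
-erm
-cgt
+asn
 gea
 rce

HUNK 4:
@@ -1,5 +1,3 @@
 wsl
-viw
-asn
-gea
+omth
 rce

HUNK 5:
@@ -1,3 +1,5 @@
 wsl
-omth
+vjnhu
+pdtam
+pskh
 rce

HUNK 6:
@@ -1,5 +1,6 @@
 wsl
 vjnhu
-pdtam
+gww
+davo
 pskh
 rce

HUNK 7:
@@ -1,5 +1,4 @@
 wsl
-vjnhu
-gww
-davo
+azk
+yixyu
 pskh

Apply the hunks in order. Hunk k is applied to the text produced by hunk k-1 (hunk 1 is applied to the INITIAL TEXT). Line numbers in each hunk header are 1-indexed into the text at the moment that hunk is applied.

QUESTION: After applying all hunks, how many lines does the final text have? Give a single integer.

Answer: 5

Derivation:
Hunk 1: at line 2 remove [zdbrj,xoxn,hom] add [vtj] -> 7 lines: wsl viw vtj ljpv wmrst gea rce
Hunk 2: at line 1 remove [vtj,ljpv,wmrst] add [evjgh,erm,cgt] -> 7 lines: wsl viw evjgh erm cgt gea rce
Hunk 3: at line 1 remove [evjgh,erm,cgt] add [asn] -> 5 lines: wsl viw asn gea rce
Hunk 4: at line 1 remove [viw,asn,gea] add [omth] -> 3 lines: wsl omth rce
Hunk 5: at line 1 remove [omth] add [vjnhu,pdtam,pskh] -> 5 lines: wsl vjnhu pdtam pskh rce
Hunk 6: at line 1 remove [pdtam] add [gww,davo] -> 6 lines: wsl vjnhu gww davo pskh rce
Hunk 7: at line 1 remove [vjnhu,gww,davo] add [azk,yixyu] -> 5 lines: wsl azk yixyu pskh rce
Final line count: 5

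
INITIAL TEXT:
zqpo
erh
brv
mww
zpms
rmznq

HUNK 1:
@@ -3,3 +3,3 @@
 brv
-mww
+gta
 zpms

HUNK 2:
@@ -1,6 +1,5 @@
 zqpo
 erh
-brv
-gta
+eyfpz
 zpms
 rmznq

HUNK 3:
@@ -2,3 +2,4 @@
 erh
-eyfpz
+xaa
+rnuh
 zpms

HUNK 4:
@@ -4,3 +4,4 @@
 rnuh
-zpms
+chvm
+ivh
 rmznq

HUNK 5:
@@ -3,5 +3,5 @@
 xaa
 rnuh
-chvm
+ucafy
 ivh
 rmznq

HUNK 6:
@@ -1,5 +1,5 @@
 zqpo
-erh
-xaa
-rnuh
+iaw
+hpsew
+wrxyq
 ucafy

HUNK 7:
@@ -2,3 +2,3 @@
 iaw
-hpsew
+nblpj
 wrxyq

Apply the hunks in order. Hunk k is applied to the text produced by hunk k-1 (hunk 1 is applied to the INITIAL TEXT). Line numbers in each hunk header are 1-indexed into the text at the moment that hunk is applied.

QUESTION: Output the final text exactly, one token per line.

Hunk 1: at line 3 remove [mww] add [gta] -> 6 lines: zqpo erh brv gta zpms rmznq
Hunk 2: at line 1 remove [brv,gta] add [eyfpz] -> 5 lines: zqpo erh eyfpz zpms rmznq
Hunk 3: at line 2 remove [eyfpz] add [xaa,rnuh] -> 6 lines: zqpo erh xaa rnuh zpms rmznq
Hunk 4: at line 4 remove [zpms] add [chvm,ivh] -> 7 lines: zqpo erh xaa rnuh chvm ivh rmznq
Hunk 5: at line 3 remove [chvm] add [ucafy] -> 7 lines: zqpo erh xaa rnuh ucafy ivh rmznq
Hunk 6: at line 1 remove [erh,xaa,rnuh] add [iaw,hpsew,wrxyq] -> 7 lines: zqpo iaw hpsew wrxyq ucafy ivh rmznq
Hunk 7: at line 2 remove [hpsew] add [nblpj] -> 7 lines: zqpo iaw nblpj wrxyq ucafy ivh rmznq

Answer: zqpo
iaw
nblpj
wrxyq
ucafy
ivh
rmznq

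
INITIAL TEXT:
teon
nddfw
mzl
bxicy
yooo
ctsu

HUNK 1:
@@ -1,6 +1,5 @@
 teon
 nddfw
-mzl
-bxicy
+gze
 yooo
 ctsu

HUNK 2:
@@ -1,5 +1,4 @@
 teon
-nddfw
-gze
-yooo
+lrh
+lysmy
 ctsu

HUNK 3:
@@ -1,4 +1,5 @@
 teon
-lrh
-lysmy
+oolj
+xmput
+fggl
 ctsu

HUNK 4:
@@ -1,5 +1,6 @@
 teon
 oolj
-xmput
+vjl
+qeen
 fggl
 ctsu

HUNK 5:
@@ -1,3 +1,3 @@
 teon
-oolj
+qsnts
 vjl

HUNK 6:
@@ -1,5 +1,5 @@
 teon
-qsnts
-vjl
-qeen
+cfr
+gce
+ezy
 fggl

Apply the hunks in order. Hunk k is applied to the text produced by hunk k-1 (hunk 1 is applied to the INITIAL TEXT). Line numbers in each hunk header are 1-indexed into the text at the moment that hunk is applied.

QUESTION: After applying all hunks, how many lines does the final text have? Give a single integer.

Hunk 1: at line 1 remove [mzl,bxicy] add [gze] -> 5 lines: teon nddfw gze yooo ctsu
Hunk 2: at line 1 remove [nddfw,gze,yooo] add [lrh,lysmy] -> 4 lines: teon lrh lysmy ctsu
Hunk 3: at line 1 remove [lrh,lysmy] add [oolj,xmput,fggl] -> 5 lines: teon oolj xmput fggl ctsu
Hunk 4: at line 1 remove [xmput] add [vjl,qeen] -> 6 lines: teon oolj vjl qeen fggl ctsu
Hunk 5: at line 1 remove [oolj] add [qsnts] -> 6 lines: teon qsnts vjl qeen fggl ctsu
Hunk 6: at line 1 remove [qsnts,vjl,qeen] add [cfr,gce,ezy] -> 6 lines: teon cfr gce ezy fggl ctsu
Final line count: 6

Answer: 6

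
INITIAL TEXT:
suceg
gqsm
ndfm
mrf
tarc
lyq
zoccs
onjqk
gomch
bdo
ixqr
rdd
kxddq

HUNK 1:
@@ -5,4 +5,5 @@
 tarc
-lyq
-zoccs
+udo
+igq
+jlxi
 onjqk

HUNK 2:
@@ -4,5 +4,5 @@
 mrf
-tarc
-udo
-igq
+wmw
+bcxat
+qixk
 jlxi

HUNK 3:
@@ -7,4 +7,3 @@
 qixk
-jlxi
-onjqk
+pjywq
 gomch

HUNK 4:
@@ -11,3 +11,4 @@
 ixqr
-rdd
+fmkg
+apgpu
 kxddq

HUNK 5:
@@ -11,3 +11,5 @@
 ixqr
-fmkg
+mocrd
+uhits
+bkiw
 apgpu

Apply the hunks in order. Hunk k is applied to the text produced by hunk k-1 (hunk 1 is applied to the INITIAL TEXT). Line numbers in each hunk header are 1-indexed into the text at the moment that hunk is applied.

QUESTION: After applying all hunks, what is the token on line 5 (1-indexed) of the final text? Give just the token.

Answer: wmw

Derivation:
Hunk 1: at line 5 remove [lyq,zoccs] add [udo,igq,jlxi] -> 14 lines: suceg gqsm ndfm mrf tarc udo igq jlxi onjqk gomch bdo ixqr rdd kxddq
Hunk 2: at line 4 remove [tarc,udo,igq] add [wmw,bcxat,qixk] -> 14 lines: suceg gqsm ndfm mrf wmw bcxat qixk jlxi onjqk gomch bdo ixqr rdd kxddq
Hunk 3: at line 7 remove [jlxi,onjqk] add [pjywq] -> 13 lines: suceg gqsm ndfm mrf wmw bcxat qixk pjywq gomch bdo ixqr rdd kxddq
Hunk 4: at line 11 remove [rdd] add [fmkg,apgpu] -> 14 lines: suceg gqsm ndfm mrf wmw bcxat qixk pjywq gomch bdo ixqr fmkg apgpu kxddq
Hunk 5: at line 11 remove [fmkg] add [mocrd,uhits,bkiw] -> 16 lines: suceg gqsm ndfm mrf wmw bcxat qixk pjywq gomch bdo ixqr mocrd uhits bkiw apgpu kxddq
Final line 5: wmw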